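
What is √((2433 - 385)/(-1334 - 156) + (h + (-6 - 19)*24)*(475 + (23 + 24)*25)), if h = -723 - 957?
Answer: 28*I*√2663271445/745 ≈ 1939.6*I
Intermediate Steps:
h = -1680
√((2433 - 385)/(-1334 - 156) + (h + (-6 - 19)*24)*(475 + (23 + 24)*25)) = √((2433 - 385)/(-1334 - 156) + (-1680 + (-6 - 19)*24)*(475 + (23 + 24)*25)) = √(2048/(-1490) + (-1680 - 25*24)*(475 + 47*25)) = √(2048*(-1/1490) + (-1680 - 600)*(475 + 1175)) = √(-1024/745 - 2280*1650) = √(-1024/745 - 3762000) = √(-2802691024/745) = 28*I*√2663271445/745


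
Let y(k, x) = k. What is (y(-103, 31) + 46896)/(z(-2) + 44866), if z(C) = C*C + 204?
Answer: 46793/45074 ≈ 1.0381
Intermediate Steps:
z(C) = 204 + C² (z(C) = C² + 204 = 204 + C²)
(y(-103, 31) + 46896)/(z(-2) + 44866) = (-103 + 46896)/((204 + (-2)²) + 44866) = 46793/((204 + 4) + 44866) = 46793/(208 + 44866) = 46793/45074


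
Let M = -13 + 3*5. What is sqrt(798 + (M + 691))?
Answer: sqrt(1491) ≈ 38.613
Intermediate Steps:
M = 2 (M = -13 + 15 = 2)
sqrt(798 + (M + 691)) = sqrt(798 + (2 + 691)) = sqrt(798 + 693) = sqrt(1491)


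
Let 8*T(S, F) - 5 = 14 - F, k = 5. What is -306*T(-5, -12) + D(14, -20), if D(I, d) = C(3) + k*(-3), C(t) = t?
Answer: -4791/4 ≈ -1197.8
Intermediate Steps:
T(S, F) = 19/8 - F/8 (T(S, F) = 5/8 + (14 - F)/8 = 5/8 + (7/4 - F/8) = 19/8 - F/8)
D(I, d) = -12 (D(I, d) = 3 + 5*(-3) = 3 - 15 = -12)
-306*T(-5, -12) + D(14, -20) = -306*(19/8 - ⅛*(-12)) - 12 = -306*(19/8 + 3/2) - 12 = -306*31/8 - 12 = -4743/4 - 12 = -4791/4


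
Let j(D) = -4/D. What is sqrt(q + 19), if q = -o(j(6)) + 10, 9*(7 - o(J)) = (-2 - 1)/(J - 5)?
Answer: 5*sqrt(255)/17 ≈ 4.6967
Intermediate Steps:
o(J) = 7 + 1/(3*(-5 + J)) (o(J) = 7 - (-2 - 1)/(9*(J - 5)) = 7 - (-1)/(3*(-5 + J)) = 7 + 1/(3*(-5 + J)))
q = 52/17 (q = -(-104 + 21*(-4/6))/(3*(-5 - 4/6)) + 10 = -(-104 + 21*(-4*1/6))/(3*(-5 - 4*1/6)) + 10 = -(-104 + 21*(-2/3))/(3*(-5 - 2/3)) + 10 = -(-104 - 14)/(3*(-17/3)) + 10 = -(-3)*(-118)/(3*17) + 10 = -1*118/17 + 10 = -118/17 + 10 = 52/17 ≈ 3.0588)
sqrt(q + 19) = sqrt(52/17 + 19) = sqrt(375/17) = 5*sqrt(255)/17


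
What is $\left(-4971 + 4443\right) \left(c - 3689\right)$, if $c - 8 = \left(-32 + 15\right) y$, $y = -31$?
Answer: $1665312$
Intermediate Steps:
$c = 535$ ($c = 8 + \left(-32 + 15\right) \left(-31\right) = 8 - -527 = 8 + 527 = 535$)
$\left(-4971 + 4443\right) \left(c - 3689\right) = \left(-4971 + 4443\right) \left(535 - 3689\right) = \left(-528\right) \left(-3154\right) = 1665312$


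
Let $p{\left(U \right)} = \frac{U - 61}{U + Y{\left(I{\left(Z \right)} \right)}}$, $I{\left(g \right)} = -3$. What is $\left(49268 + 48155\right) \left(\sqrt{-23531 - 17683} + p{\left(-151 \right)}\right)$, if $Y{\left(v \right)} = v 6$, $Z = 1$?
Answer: $\frac{20653676}{169} + 97423 i \sqrt{41214} \approx 1.2221 \cdot 10^{5} + 1.9778 \cdot 10^{7} i$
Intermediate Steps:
$Y{\left(v \right)} = 6 v$
$p{\left(U \right)} = \frac{-61 + U}{-18 + U}$ ($p{\left(U \right)} = \frac{U - 61}{U + 6 \left(-3\right)} = \frac{-61 + U}{U - 18} = \frac{-61 + U}{-18 + U}$)
$\left(49268 + 48155\right) \left(\sqrt{-23531 - 17683} + p{\left(-151 \right)}\right) = \left(49268 + 48155\right) \left(\sqrt{-23531 - 17683} + \frac{-61 - 151}{-18 - 151}\right) = 97423 \left(\sqrt{-41214} + \frac{1}{-169} \left(-212\right)\right) = 97423 \left(i \sqrt{41214} - - \frac{212}{169}\right) = 97423 \left(i \sqrt{41214} + \frac{212}{169}\right) = 97423 \left(\frac{212}{169} + i \sqrt{41214}\right) = \frac{20653676}{169} + 97423 i \sqrt{41214}$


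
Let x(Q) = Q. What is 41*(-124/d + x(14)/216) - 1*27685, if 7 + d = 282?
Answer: -822714647/29700 ≈ -27701.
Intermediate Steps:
d = 275 (d = -7 + 282 = 275)
41*(-124/d + x(14)/216) - 1*27685 = 41*(-124/275 + 14/216) - 1*27685 = 41*(-124*1/275 + 14*(1/216)) - 27685 = 41*(-124/275 + 7/108) - 27685 = 41*(-11467/29700) - 27685 = -470147/29700 - 27685 = -822714647/29700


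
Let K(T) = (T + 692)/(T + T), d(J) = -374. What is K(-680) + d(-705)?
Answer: -127163/340 ≈ -374.01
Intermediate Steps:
K(T) = (692 + T)/(2*T) (K(T) = (692 + T)/((2*T)) = (692 + T)*(1/(2*T)) = (692 + T)/(2*T))
K(-680) + d(-705) = (1/2)*(692 - 680)/(-680) - 374 = (1/2)*(-1/680)*12 - 374 = -3/340 - 374 = -127163/340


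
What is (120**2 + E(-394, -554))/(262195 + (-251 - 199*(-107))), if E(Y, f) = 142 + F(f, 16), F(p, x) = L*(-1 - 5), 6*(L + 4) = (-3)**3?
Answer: 14593/283237 ≈ 0.051522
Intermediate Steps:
L = -17/2 (L = -4 + (1/6)*(-3)**3 = -4 + (1/6)*(-27) = -4 - 9/2 = -17/2 ≈ -8.5000)
F(p, x) = 51 (F(p, x) = -17*(-1 - 5)/2 = -17/2*(-6) = 51)
E(Y, f) = 193 (E(Y, f) = 142 + 51 = 193)
(120**2 + E(-394, -554))/(262195 + (-251 - 199*(-107))) = (120**2 + 193)/(262195 + (-251 - 199*(-107))) = (14400 + 193)/(262195 + (-251 + 21293)) = 14593/(262195 + 21042) = 14593/283237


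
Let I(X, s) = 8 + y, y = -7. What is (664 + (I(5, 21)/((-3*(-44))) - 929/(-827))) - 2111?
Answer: -157836853/109164 ≈ -1445.9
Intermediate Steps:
I(X, s) = 1 (I(X, s) = 8 - 7 = 1)
(664 + (I(5, 21)/((-3*(-44))) - 929/(-827))) - 2111 = (664 + (1/(-3*(-44)) - 929/(-827))) - 2111 = (664 + (1/132 - 929*(-1/827))) - 2111 = (664 + (1*(1/132) + 929/827)) - 2111 = (664 + (1/132 + 929/827)) - 2111 = (664 + 123455/109164) - 2111 = 72608351/109164 - 2111 = -157836853/109164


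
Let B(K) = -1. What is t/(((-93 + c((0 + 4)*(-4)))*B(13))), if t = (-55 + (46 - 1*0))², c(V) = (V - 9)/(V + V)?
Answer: 2592/2951 ≈ 0.87835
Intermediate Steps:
c(V) = (-9 + V)/(2*V) (c(V) = (-9 + V)/((2*V)) = (-9 + V)*(1/(2*V)) = (-9 + V)/(2*V))
t = 81 (t = (-55 + (46 + 0))² = (-55 + 46)² = (-9)² = 81)
t/(((-93 + c((0 + 4)*(-4)))*B(13))) = 81/(((-93 + (-9 + (0 + 4)*(-4))/(2*(((0 + 4)*(-4)))))*(-1))) = 81/(((-93 + (-9 + 4*(-4))/(2*((4*(-4)))))*(-1))) = 81/(((-93 + (½)*(-9 - 16)/(-16))*(-1))) = 81/(((-93 + (½)*(-1/16)*(-25))*(-1))) = 81/(((-93 + 25/32)*(-1))) = 81/((-2951/32*(-1))) = 81/(2951/32) = 81*(32/2951) = 2592/2951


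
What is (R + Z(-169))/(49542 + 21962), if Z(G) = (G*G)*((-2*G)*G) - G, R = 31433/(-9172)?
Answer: -14963762827389/655834688 ≈ -22816.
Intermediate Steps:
R = -31433/9172 (R = 31433*(-1/9172) = -31433/9172 ≈ -3.4271)
Z(G) = -G - 2*G**4 (Z(G) = G**2*(-2*G**2) - G = -2*G**4 - G = -G - 2*G**4)
(R + Z(-169))/(49542 + 21962) = (-31433/9172 + (-1*(-169) - 2*(-169)**4))/(49542 + 21962) = (-31433/9172 + (169 - 2*815730721))/71504 = (-31433/9172 + (169 - 1631461442))*(1/71504) = (-31433/9172 - 1631461273)*(1/71504) = -14963762827389/9172*1/71504 = -14963762827389/655834688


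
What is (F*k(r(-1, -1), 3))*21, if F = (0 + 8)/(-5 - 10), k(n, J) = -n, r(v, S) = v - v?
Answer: 0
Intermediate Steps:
r(v, S) = 0
F = -8/15 (F = 8/(-15) = 8*(-1/15) = -8/15 ≈ -0.53333)
(F*k(r(-1, -1), 3))*21 = -(-8)*0/15*21 = -8/15*0*21 = 0*21 = 0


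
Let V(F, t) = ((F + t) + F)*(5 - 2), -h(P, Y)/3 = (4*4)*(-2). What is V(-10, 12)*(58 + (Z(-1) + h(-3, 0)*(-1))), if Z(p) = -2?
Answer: 960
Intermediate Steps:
h(P, Y) = 96 (h(P, Y) = -3*4*4*(-2) = -48*(-2) = -3*(-32) = 96)
V(F, t) = 3*t + 6*F (V(F, t) = (t + 2*F)*3 = 3*t + 6*F)
V(-10, 12)*(58 + (Z(-1) + h(-3, 0)*(-1))) = (3*12 + 6*(-10))*(58 + (-2 + 96*(-1))) = (36 - 60)*(58 + (-2 - 96)) = -24*(58 - 98) = -24*(-40) = 960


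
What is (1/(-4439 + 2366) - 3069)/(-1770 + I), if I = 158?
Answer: 3181019/1670838 ≈ 1.9038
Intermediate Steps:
(1/(-4439 + 2366) - 3069)/(-1770 + I) = (1/(-4439 + 2366) - 3069)/(-1770 + 158) = (1/(-2073) - 3069)/(-1612) = (-1/2073 - 3069)*(-1/1612) = -6362038/2073*(-1/1612) = 3181019/1670838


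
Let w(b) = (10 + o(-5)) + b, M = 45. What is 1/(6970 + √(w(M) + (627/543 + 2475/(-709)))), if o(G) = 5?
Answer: 447226565/3117165458077 - √949627670234/6234330916154 ≈ 0.00014332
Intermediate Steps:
w(b) = 15 + b (w(b) = (10 + 5) + b = 15 + b)
1/(6970 + √(w(M) + (627/543 + 2475/(-709)))) = 1/(6970 + √((15 + 45) + (627/543 + 2475/(-709)))) = 1/(6970 + √(60 + (627*(1/543) + 2475*(-1/709)))) = 1/(6970 + √(60 + (209/181 - 2475/709))) = 1/(6970 + √(60 - 299794/128329)) = 1/(6970 + √(7399946/128329)) = 1/(6970 + √949627670234/128329)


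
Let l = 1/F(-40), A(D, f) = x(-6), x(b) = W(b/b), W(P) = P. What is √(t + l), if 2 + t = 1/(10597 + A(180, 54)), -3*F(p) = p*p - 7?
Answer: I*√7043891145326/1875846 ≈ 1.4148*I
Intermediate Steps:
x(b) = 1 (x(b) = b/b = 1)
A(D, f) = 1
F(p) = 7/3 - p²/3 (F(p) = -(p*p - 7)/3 = -(p² - 7)/3 = -(-7 + p²)/3 = 7/3 - p²/3)
t = -21195/10598 (t = -2 + 1/(10597 + 1) = -2 + 1/10598 = -21195/10598 ≈ -1.9999)
l = -1/531 (l = 1/(7/3 - ⅓*(-40)²) = 1/(7/3 - ⅓*1600) = 1/(7/3 - 1600/3) = 1/(-531) = -1/531 ≈ -0.0018832)
√(t + l) = √(-21195/10598 - 1/531) = √(-11265143/5627538) = I*√7043891145326/1875846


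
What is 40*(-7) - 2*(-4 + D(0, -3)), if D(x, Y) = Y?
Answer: -266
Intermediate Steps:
40*(-7) - 2*(-4 + D(0, -3)) = 40*(-7) - 2*(-4 - 3) = -280 - 2*(-7) = -280 + 14 = -266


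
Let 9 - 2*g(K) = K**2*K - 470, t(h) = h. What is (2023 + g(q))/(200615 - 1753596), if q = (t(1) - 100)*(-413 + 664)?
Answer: -7671790818287/1552981 ≈ -4.9400e+6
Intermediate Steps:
q = -24849 (q = (1 - 100)*(-413 + 664) = -99*251 = -24849)
g(K) = 479/2 - K**3/2 (g(K) = 9/2 - (K**2*K - 470)/2 = 9/2 - (K**3 - 470)/2 = 9/2 - (-470 + K**3)/2 = 9/2 + (235 - K**3/2) = 479/2 - K**3/2)
(2023 + g(q))/(200615 - 1753596) = (2023 + (479/2 - 1/2*(-24849)**3))/(200615 - 1753596) = (2023 + (479/2 - 1/2*(-15343581632049)))/(-1552981) = (2023 + (479/2 + 15343581632049/2))*(-1/1552981) = (2023 + 7671790816264)*(-1/1552981) = 7671790818287*(-1/1552981) = -7671790818287/1552981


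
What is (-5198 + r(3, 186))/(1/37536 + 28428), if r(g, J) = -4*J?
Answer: -223038912/1067073409 ≈ -0.20902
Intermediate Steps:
(-5198 + r(3, 186))/(1/37536 + 28428) = (-5198 - 4*186)/(1/37536 + 28428) = (-5198 - 744)/(1/37536 + 28428) = -5942/1067073409/37536 = -5942*37536/1067073409 = -223038912/1067073409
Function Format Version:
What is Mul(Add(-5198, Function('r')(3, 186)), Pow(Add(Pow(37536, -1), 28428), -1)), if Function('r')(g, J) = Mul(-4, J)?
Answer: Rational(-223038912, 1067073409) ≈ -0.20902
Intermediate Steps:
Mul(Add(-5198, Function('r')(3, 186)), Pow(Add(Pow(37536, -1), 28428), -1)) = Mul(Add(-5198, Mul(-4, 186)), Pow(Add(Pow(37536, -1), 28428), -1)) = Mul(Add(-5198, -744), Pow(Add(Rational(1, 37536), 28428), -1)) = Mul(-5942, Pow(Rational(1067073409, 37536), -1)) = Mul(-5942, Rational(37536, 1067073409)) = Rational(-223038912, 1067073409)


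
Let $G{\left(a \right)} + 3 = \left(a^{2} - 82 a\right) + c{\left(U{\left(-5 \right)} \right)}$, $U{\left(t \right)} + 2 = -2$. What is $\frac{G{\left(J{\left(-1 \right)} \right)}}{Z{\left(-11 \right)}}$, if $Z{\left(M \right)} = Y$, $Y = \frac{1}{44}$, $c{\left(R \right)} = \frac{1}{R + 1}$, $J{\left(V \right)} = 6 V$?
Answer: $\frac{69256}{3} \approx 23085.0$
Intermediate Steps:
$U{\left(t \right)} = -4$ ($U{\left(t \right)} = -2 - 2 = -4$)
$c{\left(R \right)} = \frac{1}{1 + R}$
$Y = \frac{1}{44} \approx 0.022727$
$Z{\left(M \right)} = \frac{1}{44}$
$G{\left(a \right)} = - \frac{10}{3} + a^{2} - 82 a$ ($G{\left(a \right)} = -3 + \left(\left(a^{2} - 82 a\right) + \frac{1}{1 - 4}\right) = -3 + \left(\left(a^{2} - 82 a\right) + \frac{1}{-3}\right) = -3 - \left(\frac{1}{3} - a^{2} + 82 a\right) = - \frac{10}{3} + a^{2} - 82 a$)
$\frac{G{\left(J{\left(-1 \right)} \right)}}{Z{\left(-11 \right)}} = \left(- \frac{10}{3} + \left(6 \left(-1\right)\right)^{2} - 82 \cdot 6 \left(-1\right)\right) \frac{1}{\frac{1}{44}} = \left(- \frac{10}{3} + \left(-6\right)^{2} - -492\right) 44 = \left(- \frac{10}{3} + 36 + 492\right) 44 = \frac{1574}{3} \cdot 44 = \frac{69256}{3}$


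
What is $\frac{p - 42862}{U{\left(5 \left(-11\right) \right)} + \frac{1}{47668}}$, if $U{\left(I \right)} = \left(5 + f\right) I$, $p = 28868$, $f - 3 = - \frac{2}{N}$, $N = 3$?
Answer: $\frac{2001197976}{57678277} \approx 34.696$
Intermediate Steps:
$f = \frac{7}{3}$ ($f = 3 - \frac{2}{3} = \frac{7}{3} \approx 2.3333$)
$U{\left(I \right)} = \frac{22 I}{3}$ ($U{\left(I \right)} = \left(5 + \frac{7}{3}\right) I = \frac{22 I}{3}$)
$\frac{p - 42862}{U{\left(5 \left(-11\right) \right)} + \frac{1}{47668}} = \frac{28868 - 42862}{\frac{22 \cdot 5 \left(-11\right)}{3} + \frac{1}{47668}} = - \frac{13994}{\frac{22}{3} \left(-55\right) + \frac{1}{47668}} = - \frac{13994}{- \frac{1210}{3} + \frac{1}{47668}} = - \frac{13994}{- \frac{57678277}{143004}} = \left(-13994\right) \left(- \frac{143004}{57678277}\right) = \frac{2001197976}{57678277}$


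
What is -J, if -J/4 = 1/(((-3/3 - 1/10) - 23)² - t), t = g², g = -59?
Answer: -400/290019 ≈ -0.0013792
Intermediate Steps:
t = 3481 (t = (-59)² = 3481)
J = 400/290019 (J = -4/(((-3/3 - 1/10) - 23)² - 1*3481) = -4/(((-3*⅓ - 1*⅒) - 23)² - 3481) = -4/(((-1 - ⅒) - 23)² - 3481) = -4/((-11/10 - 23)² - 3481) = -4/((-241/10)² - 3481) = -4/(58081/100 - 3481) = -4/(-290019/100) = -4*(-100/290019) = 400/290019 ≈ 0.0013792)
-J = -1*400/290019 = -400/290019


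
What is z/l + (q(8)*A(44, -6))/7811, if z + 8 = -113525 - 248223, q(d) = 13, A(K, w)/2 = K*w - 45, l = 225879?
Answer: -4640388002/1764340869 ≈ -2.6301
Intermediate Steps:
A(K, w) = -90 + 2*K*w (A(K, w) = 2*(K*w - 45) = 2*(-45 + K*w) = -90 + 2*K*w)
z = -361756 (z = -8 + (-113525 - 248223) = -8 - 361748 = -361756)
z/l + (q(8)*A(44, -6))/7811 = -361756/225879 + (13*(-90 + 2*44*(-6)))/7811 = -361756*1/225879 + (13*(-90 - 528))*(1/7811) = -361756/225879 + (13*(-618))*(1/7811) = -361756/225879 - 8034*1/7811 = -361756/225879 - 8034/7811 = -4640388002/1764340869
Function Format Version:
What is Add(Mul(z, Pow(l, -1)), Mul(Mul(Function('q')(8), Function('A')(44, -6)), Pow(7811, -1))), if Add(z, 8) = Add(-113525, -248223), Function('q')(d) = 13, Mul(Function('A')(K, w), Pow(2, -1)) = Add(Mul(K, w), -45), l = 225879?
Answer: Rational(-4640388002, 1764340869) ≈ -2.6301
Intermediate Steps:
Function('A')(K, w) = Add(-90, Mul(2, K, w)) (Function('A')(K, w) = Mul(2, Add(Mul(K, w), -45)) = Mul(2, Add(-45, Mul(K, w))) = Add(-90, Mul(2, K, w)))
z = -361756 (z = Add(-8, Add(-113525, -248223)) = Add(-8, -361748) = -361756)
Add(Mul(z, Pow(l, -1)), Mul(Mul(Function('q')(8), Function('A')(44, -6)), Pow(7811, -1))) = Add(Mul(-361756, Pow(225879, -1)), Mul(Mul(13, Add(-90, Mul(2, 44, -6))), Pow(7811, -1))) = Add(Mul(-361756, Rational(1, 225879)), Mul(Mul(13, Add(-90, -528)), Rational(1, 7811))) = Add(Rational(-361756, 225879), Mul(Mul(13, -618), Rational(1, 7811))) = Add(Rational(-361756, 225879), Mul(-8034, Rational(1, 7811))) = Add(Rational(-361756, 225879), Rational(-8034, 7811)) = Rational(-4640388002, 1764340869)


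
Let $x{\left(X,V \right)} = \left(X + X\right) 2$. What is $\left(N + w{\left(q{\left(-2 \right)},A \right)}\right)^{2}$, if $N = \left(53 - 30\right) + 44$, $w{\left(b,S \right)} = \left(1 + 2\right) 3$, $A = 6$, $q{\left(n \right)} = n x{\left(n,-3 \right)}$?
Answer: $5776$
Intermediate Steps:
$x{\left(X,V \right)} = 4 X$ ($x{\left(X,V \right)} = 2 X 2 = 4 X$)
$q{\left(n \right)} = 4 n^{2}$ ($q{\left(n \right)} = n 4 n = 4 n^{2}$)
$w{\left(b,S \right)} = 9$ ($w{\left(b,S \right)} = 3 \cdot 3 = 9$)
$N = 67$ ($N = 23 + 44 = 67$)
$\left(N + w{\left(q{\left(-2 \right)},A \right)}\right)^{2} = \left(67 + 9\right)^{2} = 76^{2} = 5776$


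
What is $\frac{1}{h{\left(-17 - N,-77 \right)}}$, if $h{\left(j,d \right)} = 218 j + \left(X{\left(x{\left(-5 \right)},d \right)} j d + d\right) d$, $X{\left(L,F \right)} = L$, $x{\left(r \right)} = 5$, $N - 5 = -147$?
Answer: $\frac{1}{3738804} \approx 2.6747 \cdot 10^{-7}$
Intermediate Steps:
$N = -142$ ($N = 5 - 147 = -142$)
$h{\left(j,d \right)} = 218 j + d \left(d + 5 d j\right)$ ($h{\left(j,d \right)} = 218 j + \left(5 j d + d\right) d = 218 j + \left(5 d j + d\right) d = 218 j + \left(d + 5 d j\right) d = 218 j + d \left(d + 5 d j\right)$)
$\frac{1}{h{\left(-17 - N,-77 \right)}} = \frac{1}{\left(-77\right)^{2} + 218 \left(-17 - -142\right) + 5 \left(-17 - -142\right) \left(-77\right)^{2}} = \frac{1}{5929 + 218 \left(-17 + 142\right) + 5 \left(-17 + 142\right) 5929} = \frac{1}{5929 + 218 \cdot 125 + 5 \cdot 125 \cdot 5929} = \frac{1}{5929 + 27250 + 3705625} = \frac{1}{3738804}$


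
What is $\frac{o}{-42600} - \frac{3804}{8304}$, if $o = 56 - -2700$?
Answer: $- \frac{1926419}{3684900} \approx -0.52279$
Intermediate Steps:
$o = 2756$ ($o = 56 + 2700 = 2756$)
$\frac{o}{-42600} - \frac{3804}{8304} = \frac{2756}{-42600} - \frac{3804}{8304} = 2756 \left(- \frac{1}{42600}\right) - \frac{317}{692} = - \frac{689}{10650} - \frac{317}{692} = - \frac{1926419}{3684900}$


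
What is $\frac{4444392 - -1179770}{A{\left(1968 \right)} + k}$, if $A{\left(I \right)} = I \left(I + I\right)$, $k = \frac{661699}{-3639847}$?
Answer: $\frac{20471089183214}{28194428912957} \approx 0.72607$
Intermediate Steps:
$k = - \frac{661699}{3639847}$ ($k = 661699 \left(- \frac{1}{3639847}\right) = - \frac{661699}{3639847} \approx -0.18179$)
$A{\left(I \right)} = 2 I^{2}$ ($A{\left(I \right)} = I 2 I = 2 I^{2}$)
$\frac{4444392 - -1179770}{A{\left(1968 \right)} + k} = \frac{4444392 - -1179770}{2 \cdot 1968^{2} - \frac{661699}{3639847}} = \frac{4444392 + 1179770}{2 \cdot 3873024 - \frac{661699}{3639847}} = \frac{5624162}{7746048 - \frac{661699}{3639847}} = \frac{5624162}{\frac{28194428912957}{3639847}} = 5624162 \cdot \frac{3639847}{28194428912957} = \frac{20471089183214}{28194428912957}$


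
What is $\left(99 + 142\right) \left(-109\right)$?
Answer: $-26269$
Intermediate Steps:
$\left(99 + 142\right) \left(-109\right) = 241 \left(-109\right) = -26269$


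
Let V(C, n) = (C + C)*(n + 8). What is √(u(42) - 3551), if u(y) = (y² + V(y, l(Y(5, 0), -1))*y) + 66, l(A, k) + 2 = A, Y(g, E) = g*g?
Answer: √107647 ≈ 328.10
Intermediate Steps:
Y(g, E) = g²
l(A, k) = -2 + A
V(C, n) = 2*C*(8 + n) (V(C, n) = (2*C)*(8 + n) = 2*C*(8 + n))
u(y) = 66 + 63*y² (u(y) = (y² + (2*y*(8 + (-2 + 5²)))*y) + 66 = (y² + (2*y*(8 + (-2 + 25)))*y) + 66 = (y² + (2*y*(8 + 23))*y) + 66 = (y² + (2*y*31)*y) + 66 = (y² + (62*y)*y) + 66 = (y² + 62*y²) + 66 = 63*y² + 66 = 66 + 63*y²)
√(u(42) - 3551) = √((66 + 63*42²) - 3551) = √((66 + 63*1764) - 3551) = √((66 + 111132) - 3551) = √(111198 - 3551) = √107647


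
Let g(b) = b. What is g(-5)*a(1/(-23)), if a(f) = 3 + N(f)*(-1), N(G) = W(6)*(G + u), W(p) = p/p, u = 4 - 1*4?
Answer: -350/23 ≈ -15.217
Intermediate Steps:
u = 0 (u = 4 - 4 = 0)
W(p) = 1
N(G) = G (N(G) = 1*(G + 0) = 1*G = G)
a(f) = 3 - f (a(f) = 3 + f*(-1) = 3 - f)
g(-5)*a(1/(-23)) = -5*(3 - 1/(-23)) = -5*(3 - 1*(-1/23)) = -5*(3 + 1/23) = -5*70/23 = -350/23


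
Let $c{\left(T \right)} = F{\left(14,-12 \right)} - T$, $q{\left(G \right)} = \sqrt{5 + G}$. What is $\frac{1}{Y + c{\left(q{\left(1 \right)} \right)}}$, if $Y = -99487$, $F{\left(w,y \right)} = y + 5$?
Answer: $- \frac{49747}{4949528015} + \frac{\sqrt{6}}{9899056030} \approx -1.0051 \cdot 10^{-5}$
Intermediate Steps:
$F{\left(w,y \right)} = 5 + y$
$c{\left(T \right)} = -7 - T$ ($c{\left(T \right)} = \left(5 - 12\right) - T = -7 - T$)
$\frac{1}{Y + c{\left(q{\left(1 \right)} \right)}} = \frac{1}{-99487 - \left(7 + \sqrt{5 + 1}\right)} = \frac{1}{-99487 - \left(7 + \sqrt{6}\right)} = \frac{1}{-99494 - \sqrt{6}}$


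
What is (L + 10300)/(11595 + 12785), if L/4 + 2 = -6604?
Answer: -4031/6095 ≈ -0.66136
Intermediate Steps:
L = -26424 (L = -8 + 4*(-6604) = -8 - 26416 = -26424)
(L + 10300)/(11595 + 12785) = (-26424 + 10300)/(11595 + 12785) = -16124/24380 = -16124*1/24380 = -4031/6095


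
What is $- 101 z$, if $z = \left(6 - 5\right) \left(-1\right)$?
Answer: $101$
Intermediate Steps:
$z = -1$ ($z = 1 \left(-1\right) = -1$)
$- 101 z = \left(-101\right) \left(-1\right) = 101$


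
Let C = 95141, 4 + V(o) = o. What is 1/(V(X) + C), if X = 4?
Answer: 1/95141 ≈ 1.0511e-5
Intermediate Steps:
V(o) = -4 + o
1/(V(X) + C) = 1/((-4 + 4) + 95141) = 1/(0 + 95141) = 1/95141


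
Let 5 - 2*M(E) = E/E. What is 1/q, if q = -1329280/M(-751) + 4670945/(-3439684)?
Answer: -3439684/2286156244705 ≈ -1.5046e-6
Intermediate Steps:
M(E) = 2 (M(E) = 5/2 - E/(2*E) = 5/2 - ½*1 = 5/2 - ½ = 2)
q = -2286156244705/3439684 (q = -1329280/2 + 4670945/(-3439684) = -1329280*½ + 4670945*(-1/3439684) = -664640 - 4670945/3439684 = -2286156244705/3439684 ≈ -6.6464e+5)
1/q = 1/(-2286156244705/3439684) = -3439684/2286156244705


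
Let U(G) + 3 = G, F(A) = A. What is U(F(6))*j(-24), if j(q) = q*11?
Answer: -792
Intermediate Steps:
j(q) = 11*q
U(G) = -3 + G
U(F(6))*j(-24) = (-3 + 6)*(11*(-24)) = 3*(-264) = -792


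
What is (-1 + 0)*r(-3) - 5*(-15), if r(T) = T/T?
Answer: 74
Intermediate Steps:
r(T) = 1
(-1 + 0)*r(-3) - 5*(-15) = (-1 + 0)*1 - 5*(-15) = -1*1 + 75 = -1 + 75 = 74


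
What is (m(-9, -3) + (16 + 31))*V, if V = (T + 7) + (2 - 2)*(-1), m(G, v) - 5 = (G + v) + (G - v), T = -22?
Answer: -510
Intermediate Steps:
m(G, v) = 5 + 2*G (m(G, v) = 5 + ((G + v) + (G - v)) = 5 + 2*G)
V = -15 (V = (-22 + 7) + (2 - 2)*(-1) = -15 + 0*(-1) = -15 + 0 = -15)
(m(-9, -3) + (16 + 31))*V = ((5 + 2*(-9)) + (16 + 31))*(-15) = ((5 - 18) + 47)*(-15) = (-13 + 47)*(-15) = 34*(-15) = -510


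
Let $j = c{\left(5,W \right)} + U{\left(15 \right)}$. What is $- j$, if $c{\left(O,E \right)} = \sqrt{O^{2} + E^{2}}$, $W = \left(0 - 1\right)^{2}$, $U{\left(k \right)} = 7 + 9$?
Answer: $-16 - \sqrt{26} \approx -21.099$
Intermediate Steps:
$U{\left(k \right)} = 16$
$W = 1$ ($W = \left(-1\right)^{2} = 1$)
$c{\left(O,E \right)} = \sqrt{E^{2} + O^{2}}$
$j = 16 + \sqrt{26}$ ($j = \sqrt{1^{2} + 5^{2}} + 16 = \sqrt{1 + 25} + 16 = \sqrt{26} + 16 = 16 + \sqrt{26} \approx 21.099$)
$- j = - (16 + \sqrt{26}) = -16 - \sqrt{26}$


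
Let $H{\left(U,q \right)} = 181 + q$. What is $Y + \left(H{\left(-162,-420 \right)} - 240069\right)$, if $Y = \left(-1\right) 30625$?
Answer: $-270933$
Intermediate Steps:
$Y = -30625$
$Y + \left(H{\left(-162,-420 \right)} - 240069\right) = -30625 + \left(\left(181 - 420\right) - 240069\right) = -30625 - 240308 = -270933$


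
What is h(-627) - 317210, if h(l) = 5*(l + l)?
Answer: -323480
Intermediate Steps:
h(l) = 10*l (h(l) = 5*(2*l) = 10*l)
h(-627) - 317210 = 10*(-627) - 317210 = -6270 - 317210 = -323480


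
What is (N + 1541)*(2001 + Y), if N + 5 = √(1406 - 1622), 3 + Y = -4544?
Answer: -3910656 - 15276*I*√6 ≈ -3.9107e+6 - 37418.0*I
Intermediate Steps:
Y = -4547 (Y = -3 - 4544 = -4547)
N = -5 + 6*I*√6 (N = -5 + √(1406 - 1622) = -5 + √(-216) = -5 + 6*I*√6 ≈ -5.0 + 14.697*I)
(N + 1541)*(2001 + Y) = ((-5 + 6*I*√6) + 1541)*(2001 - 4547) = (1536 + 6*I*√6)*(-2546) = -3910656 - 15276*I*√6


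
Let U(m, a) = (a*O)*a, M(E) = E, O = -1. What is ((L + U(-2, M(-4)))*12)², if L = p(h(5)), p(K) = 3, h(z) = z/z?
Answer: 24336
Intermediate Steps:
h(z) = 1
L = 3
U(m, a) = -a² (U(m, a) = (a*(-1))*a = (-a)*a = -a²)
((L + U(-2, M(-4)))*12)² = ((3 - 1*(-4)²)*12)² = ((3 - 1*16)*12)² = ((3 - 16)*12)² = (-13*12)² = (-156)² = 24336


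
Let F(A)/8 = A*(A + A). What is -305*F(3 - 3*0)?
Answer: -43920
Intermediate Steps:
F(A) = 16*A² (F(A) = 8*(A*(A + A)) = 8*(A*(2*A)) = 8*(2*A²) = 16*A²)
-305*F(3 - 3*0) = -4880*(3 - 3*0)² = -4880*(3 + 0)² = -4880*3² = -4880*9 = -305*144 = -43920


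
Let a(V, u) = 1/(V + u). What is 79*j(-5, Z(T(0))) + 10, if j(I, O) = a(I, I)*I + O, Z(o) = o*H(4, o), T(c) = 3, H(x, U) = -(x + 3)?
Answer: -3219/2 ≈ -1609.5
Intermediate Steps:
H(x, U) = -3 - x (H(x, U) = -(3 + x) = -3 - x)
Z(o) = -7*o (Z(o) = o*(-3 - 1*4) = o*(-3 - 4) = o*(-7) = -7*o)
j(I, O) = ½ + O (j(I, O) = I/(I + I) + O = I/((2*I)) + O = (1/(2*I))*I + O = ½ + O)
79*j(-5, Z(T(0))) + 10 = 79*(½ - 7*3) + 10 = 79*(½ - 21) + 10 = 79*(-41/2) + 10 = -3239/2 + 10 = -3219/2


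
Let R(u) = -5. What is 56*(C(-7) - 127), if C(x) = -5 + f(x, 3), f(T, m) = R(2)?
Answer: -7672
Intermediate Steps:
f(T, m) = -5
C(x) = -10 (C(x) = -5 - 5 = -10)
56*(C(-7) - 127) = 56*(-10 - 127) = 56*(-137) = -7672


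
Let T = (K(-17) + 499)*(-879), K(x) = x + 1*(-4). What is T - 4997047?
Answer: -5417209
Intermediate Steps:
K(x) = -4 + x (K(x) = x - 4 = -4 + x)
T = -420162 (T = ((-4 - 17) + 499)*(-879) = (-21 + 499)*(-879) = 478*(-879) = -420162)
T - 4997047 = -420162 - 4997047 = -5417209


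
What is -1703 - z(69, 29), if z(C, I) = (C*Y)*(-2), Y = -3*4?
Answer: -3359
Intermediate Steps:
Y = -12
z(C, I) = 24*C (z(C, I) = (C*(-12))*(-2) = -12*C*(-2) = 24*C)
-1703 - z(69, 29) = -1703 - 24*69 = -1703 - 1*1656 = -1703 - 1656 = -3359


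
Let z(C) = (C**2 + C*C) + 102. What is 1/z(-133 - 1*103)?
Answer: 1/111494 ≈ 8.9691e-6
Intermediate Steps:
z(C) = 102 + 2*C**2 (z(C) = (C**2 + C**2) + 102 = 2*C**2 + 102 = 102 + 2*C**2)
1/z(-133 - 1*103) = 1/(102 + 2*(-133 - 1*103)**2) = 1/(102 + 2*(-133 - 103)**2) = 1/(102 + 2*(-236)**2) = 1/(102 + 2*55696) = 1/(102 + 111392) = 1/111494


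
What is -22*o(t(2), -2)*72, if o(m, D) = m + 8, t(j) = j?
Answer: -15840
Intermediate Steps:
o(m, D) = 8 + m
-22*o(t(2), -2)*72 = -22*(8 + 2)*72 = -22*10*72 = -220*72 = -15840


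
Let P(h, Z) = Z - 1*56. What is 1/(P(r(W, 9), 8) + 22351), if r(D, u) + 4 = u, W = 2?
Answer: 1/22303 ≈ 4.4837e-5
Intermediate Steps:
r(D, u) = -4 + u
P(h, Z) = -56 + Z (P(h, Z) = Z - 56 = -56 + Z)
1/(P(r(W, 9), 8) + 22351) = 1/((-56 + 8) + 22351) = 1/(-48 + 22351) = 1/22303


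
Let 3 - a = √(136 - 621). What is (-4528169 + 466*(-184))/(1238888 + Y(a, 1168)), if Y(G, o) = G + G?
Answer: -952691522037/255809724196 - 1537971*I*√485/255809724196 ≈ -3.7242 - 0.0001324*I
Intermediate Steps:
a = 3 - I*√485 (a = 3 - √(136 - 621) = 3 - √(-485) = 3 - I*√485 ≈ 3.0 - 22.023*I)
Y(G, o) = 2*G
(-4528169 + 466*(-184))/(1238888 + Y(a, 1168)) = (-4528169 + 466*(-184))/(1238888 + 2*(3 - I*√485)) = (-4528169 - 85744)/(1238888 + (6 - 2*I*√485)) = -4613913/(1238894 - 2*I*√485)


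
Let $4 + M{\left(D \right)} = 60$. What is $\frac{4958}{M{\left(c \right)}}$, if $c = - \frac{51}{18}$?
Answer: $\frac{2479}{28} \approx 88.536$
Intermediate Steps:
$c = - \frac{17}{6}$ ($c = \left(-51\right) \frac{1}{18} = - \frac{17}{6} \approx -2.8333$)
$M{\left(D \right)} = 56$ ($M{\left(D \right)} = -4 + 60 = 56$)
$\frac{4958}{M{\left(c \right)}} = \frac{4958}{56} = 4958 \cdot \frac{1}{56} = \frac{2479}{28}$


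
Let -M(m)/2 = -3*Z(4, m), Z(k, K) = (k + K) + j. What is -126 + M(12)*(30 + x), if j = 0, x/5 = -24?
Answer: -8766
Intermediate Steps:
x = -120 (x = 5*(-24) = -120)
Z(k, K) = K + k (Z(k, K) = (k + K) + 0 = (K + k) + 0 = K + k)
M(m) = 24 + 6*m (M(m) = -(-6)*(m + 4) = -(-6)*(4 + m) = -2*(-12 - 3*m) = 24 + 6*m)
-126 + M(12)*(30 + x) = -126 + (24 + 6*12)*(30 - 120) = -126 + (24 + 72)*(-90) = -126 + 96*(-90) = -126 - 8640 = -8766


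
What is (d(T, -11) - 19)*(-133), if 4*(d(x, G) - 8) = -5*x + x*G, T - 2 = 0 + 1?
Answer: 3059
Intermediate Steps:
T = 3 (T = 2 + (0 + 1) = 2 + 1 = 3)
d(x, G) = 8 - 5*x/4 + G*x/4 (d(x, G) = 8 + (-5*x + x*G)/4 = 8 + (-5*x + G*x)/4 = 8 + (-5*x/4 + G*x/4) = 8 - 5*x/4 + G*x/4)
(d(T, -11) - 19)*(-133) = ((8 - 5/4*3 + (¼)*(-11)*3) - 19)*(-133) = ((8 - 15/4 - 33/4) - 19)*(-133) = (-4 - 19)*(-133) = -23*(-133) = 3059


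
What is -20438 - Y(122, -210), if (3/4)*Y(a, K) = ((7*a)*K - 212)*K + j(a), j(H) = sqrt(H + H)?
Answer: -50294998 - 8*sqrt(61)/3 ≈ -5.0295e+7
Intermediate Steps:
j(H) = sqrt(2)*sqrt(H) (j(H) = sqrt(2*H) = sqrt(2)*sqrt(H))
Y(a, K) = 4*K*(-212 + 7*K*a)/3 + 4*sqrt(2)*sqrt(a)/3 (Y(a, K) = 4*(((7*a)*K - 212)*K + sqrt(2)*sqrt(a))/3 = 4*((7*K*a - 212)*K + sqrt(2)*sqrt(a))/3 = 4*((-212 + 7*K*a)*K + sqrt(2)*sqrt(a))/3 = 4*(K*(-212 + 7*K*a) + sqrt(2)*sqrt(a))/3 = 4*K*(-212 + 7*K*a)/3 + 4*sqrt(2)*sqrt(a)/3)
-20438 - Y(122, -210) = -20438 - (-848/3*(-210) + 4*sqrt(2)*sqrt(122)/3 + (28/3)*122*(-210)**2) = -20438 - (59360 + 8*sqrt(61)/3 + (28/3)*122*44100) = -20438 - (59360 + 8*sqrt(61)/3 + 50215200) = -20438 - (50274560 + 8*sqrt(61)/3) = -20438 + (-50274560 - 8*sqrt(61)/3) = -50294998 - 8*sqrt(61)/3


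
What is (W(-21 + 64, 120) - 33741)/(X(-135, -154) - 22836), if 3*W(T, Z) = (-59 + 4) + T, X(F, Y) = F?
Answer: 33745/22971 ≈ 1.4690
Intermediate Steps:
W(T, Z) = -55/3 + T/3 (W(T, Z) = ((-59 + 4) + T)/3 = (-55 + T)/3 = -55/3 + T/3)
(W(-21 + 64, 120) - 33741)/(X(-135, -154) - 22836) = ((-55/3 + (-21 + 64)/3) - 33741)/(-135 - 22836) = ((-55/3 + (⅓)*43) - 33741)/(-22971) = ((-55/3 + 43/3) - 33741)*(-1/22971) = (-4 - 33741)*(-1/22971) = -33745*(-1/22971) = 33745/22971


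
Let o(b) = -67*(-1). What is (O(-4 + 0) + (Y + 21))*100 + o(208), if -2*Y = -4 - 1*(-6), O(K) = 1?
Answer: 2167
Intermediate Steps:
o(b) = 67
Y = -1 (Y = -(-4 - 1*(-6))/2 = -(-4 + 6)/2 = -½*2 = -1)
(O(-4 + 0) + (Y + 21))*100 + o(208) = (1 + (-1 + 21))*100 + 67 = (1 + 20)*100 + 67 = 21*100 + 67 = 2100 + 67 = 2167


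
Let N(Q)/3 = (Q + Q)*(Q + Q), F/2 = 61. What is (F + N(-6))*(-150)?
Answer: -83100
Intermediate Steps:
F = 122 (F = 2*61 = 122)
N(Q) = 12*Q² (N(Q) = 3*((Q + Q)*(Q + Q)) = 3*((2*Q)*(2*Q)) = 3*(4*Q²) = 12*Q²)
(F + N(-6))*(-150) = (122 + 12*(-6)²)*(-150) = (122 + 12*36)*(-150) = (122 + 432)*(-150) = 554*(-150) = -83100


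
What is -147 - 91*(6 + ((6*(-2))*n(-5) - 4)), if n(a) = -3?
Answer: -3605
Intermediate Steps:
-147 - 91*(6 + ((6*(-2))*n(-5) - 4)) = -147 - 91*(6 + ((6*(-2))*(-3) - 4)) = -147 - 91*(6 + (-12*(-3) - 4)) = -147 - 91*(6 + (36 - 4)) = -147 - 91*(6 + 32) = -147 - 91*38 = -147 - 13*266 = -147 - 3458 = -3605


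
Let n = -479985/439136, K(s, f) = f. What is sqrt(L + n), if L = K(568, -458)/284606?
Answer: I*sqrt(267161438120032880662)/15622592552 ≈ 1.0462*I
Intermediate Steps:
L = -229/142303 (L = -458/284606 = -458*1/284606 = -229/142303 ≈ -0.0016092)
n = -479985/439136 (n = -479985*1/439136 = -479985/439136 ≈ -1.0930)
sqrt(L + n) = sqrt(-229/142303 - 479985/439136) = sqrt(-68403867599/62490370208) = I*sqrt(267161438120032880662)/15622592552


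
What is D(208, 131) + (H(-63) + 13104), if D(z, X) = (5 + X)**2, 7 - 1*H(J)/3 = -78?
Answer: 31855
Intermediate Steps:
H(J) = 255 (H(J) = 21 - 3*(-78) = 21 + 234 = 255)
D(208, 131) + (H(-63) + 13104) = (5 + 131)**2 + (255 + 13104) = 136**2 + 13359 = 18496 + 13359 = 31855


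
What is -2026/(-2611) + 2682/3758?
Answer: 7308205/4906069 ≈ 1.4896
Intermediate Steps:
-2026/(-2611) + 2682/3758 = -2026*(-1/2611) + 2682*(1/3758) = 2026/2611 + 1341/1879 = 7308205/4906069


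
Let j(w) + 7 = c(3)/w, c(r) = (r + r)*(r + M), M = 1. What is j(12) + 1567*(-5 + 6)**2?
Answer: 1562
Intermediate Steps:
c(r) = 2*r*(1 + r) (c(r) = (r + r)*(r + 1) = (2*r)*(1 + r) = 2*r*(1 + r))
j(w) = -7 + 24/w (j(w) = -7 + (2*3*(1 + 3))/w = -7 + (2*3*4)/w = -7 + 24/w)
j(12) + 1567*(-5 + 6)**2 = (-7 + 24/12) + 1567*(-5 + 6)**2 = (-7 + 24*(1/12)) + 1567*1**2 = (-7 + 2) + 1567*1 = -5 + 1567 = 1562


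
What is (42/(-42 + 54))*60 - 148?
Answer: 62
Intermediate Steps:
(42/(-42 + 54))*60 - 148 = (42/12)*60 - 148 = (42*(1/12))*60 - 148 = (7/2)*60 - 148 = 210 - 148 = 62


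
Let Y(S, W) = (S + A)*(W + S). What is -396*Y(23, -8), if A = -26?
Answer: 17820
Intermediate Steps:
Y(S, W) = (-26 + S)*(S + W) (Y(S, W) = (S - 26)*(W + S) = (-26 + S)*(S + W))
-396*Y(23, -8) = -396*(23² - 26*23 - 26*(-8) + 23*(-8)) = -396*(529 - 598 + 208 - 184) = -396*(-45) = 17820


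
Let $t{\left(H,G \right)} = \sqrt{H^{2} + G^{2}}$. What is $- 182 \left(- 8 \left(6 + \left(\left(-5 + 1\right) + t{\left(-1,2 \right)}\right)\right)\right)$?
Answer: $2912 + 1456 \sqrt{5} \approx 6167.7$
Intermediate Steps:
$t{\left(H,G \right)} = \sqrt{G^{2} + H^{2}}$
$- 182 \left(- 8 \left(6 + \left(\left(-5 + 1\right) + t{\left(-1,2 \right)}\right)\right)\right) = - 182 \left(- 8 \left(6 + \left(\left(-5 + 1\right) + \sqrt{2^{2} + \left(-1\right)^{2}}\right)\right)\right) = - 182 \left(- 8 \left(6 - \left(4 - \sqrt{4 + 1}\right)\right)\right) = - 182 \left(- 8 \left(6 - \left(4 - \sqrt{5}\right)\right)\right) = - 182 \left(- 8 \left(2 + \sqrt{5}\right)\right) = - 182 \left(-16 - 8 \sqrt{5}\right) = 2912 + 1456 \sqrt{5}$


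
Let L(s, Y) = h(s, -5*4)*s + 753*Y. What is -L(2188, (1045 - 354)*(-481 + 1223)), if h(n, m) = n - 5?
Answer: -390856070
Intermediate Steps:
h(n, m) = -5 + n
L(s, Y) = 753*Y + s*(-5 + s) (L(s, Y) = (-5 + s)*s + 753*Y = s*(-5 + s) + 753*Y = 753*Y + s*(-5 + s))
-L(2188, (1045 - 354)*(-481 + 1223)) = -(753*((1045 - 354)*(-481 + 1223)) + 2188*(-5 + 2188)) = -(753*(691*742) + 2188*2183) = -(753*512722 + 4776404) = -(386079666 + 4776404) = -1*390856070 = -390856070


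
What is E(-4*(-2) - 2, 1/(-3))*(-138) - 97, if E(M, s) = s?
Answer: -51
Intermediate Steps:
E(-4*(-2) - 2, 1/(-3))*(-138) - 97 = -138/(-3) - 97 = -⅓*(-138) - 97 = 46 - 97 = -51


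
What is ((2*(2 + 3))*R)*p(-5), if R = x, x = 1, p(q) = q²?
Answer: 250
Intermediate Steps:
R = 1
((2*(2 + 3))*R)*p(-5) = ((2*(2 + 3))*1)*(-5)² = ((2*5)*1)*25 = (10*1)*25 = 10*25 = 250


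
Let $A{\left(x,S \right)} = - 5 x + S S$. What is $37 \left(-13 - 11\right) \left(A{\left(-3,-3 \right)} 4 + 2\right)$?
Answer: $-87024$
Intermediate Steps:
$A{\left(x,S \right)} = S^{2} - 5 x$ ($A{\left(x,S \right)} = - 5 x + S^{2} = S^{2} - 5 x$)
$37 \left(-13 - 11\right) \left(A{\left(-3,-3 \right)} 4 + 2\right) = 37 \left(-13 - 11\right) \left(\left(\left(-3\right)^{2} - -15\right) 4 + 2\right) = 37 \left(-13 - 11\right) \left(\left(9 + 15\right) 4 + 2\right) = 37 \left(-24\right) \left(24 \cdot 4 + 2\right) = - 888 \left(96 + 2\right) = \left(-888\right) 98 = -87024$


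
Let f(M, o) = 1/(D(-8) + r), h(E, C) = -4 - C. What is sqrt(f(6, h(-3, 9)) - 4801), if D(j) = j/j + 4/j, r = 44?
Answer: I*sqrt(38028543)/89 ≈ 69.289*I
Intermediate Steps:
D(j) = 1 + 4/j
f(M, o) = 2/89 (f(M, o) = 1/((4 - 8)/(-8) + 44) = 1/(-1/8*(-4) + 44) = 1/(1/2 + 44) = 1/(89/2) = 2/89)
sqrt(f(6, h(-3, 9)) - 4801) = sqrt(2/89 - 4801) = sqrt(-427287/89) = I*sqrt(38028543)/89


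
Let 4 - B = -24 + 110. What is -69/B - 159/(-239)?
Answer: 29529/19598 ≈ 1.5067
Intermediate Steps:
B = -82 (B = 4 - (-24 + 110) = 4 - 1*86 = 4 - 86 = -82)
-69/B - 159/(-239) = -69/(-82) - 159/(-239) = -69*(-1/82) - 159*(-1/239) = 69/82 + 159/239 = 29529/19598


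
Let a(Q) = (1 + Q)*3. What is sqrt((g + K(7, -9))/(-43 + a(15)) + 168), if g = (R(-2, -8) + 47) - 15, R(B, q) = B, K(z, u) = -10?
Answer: 2*sqrt(43) ≈ 13.115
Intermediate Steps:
a(Q) = 3 + 3*Q
g = 30 (g = (-2 + 47) - 15 = 45 - 15 = 30)
sqrt((g + K(7, -9))/(-43 + a(15)) + 168) = sqrt((30 - 10)/(-43 + (3 + 3*15)) + 168) = sqrt(20/(-43 + (3 + 45)) + 168) = sqrt(20/(-43 + 48) + 168) = sqrt(20/5 + 168) = sqrt(20*(1/5) + 168) = sqrt(4 + 168) = sqrt(172) = 2*sqrt(43)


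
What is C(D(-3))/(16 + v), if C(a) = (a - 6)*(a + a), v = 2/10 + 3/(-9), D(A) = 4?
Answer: -120/119 ≈ -1.0084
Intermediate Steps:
v = -2/15 (v = 2*(⅒) + 3*(-⅑) = ⅕ - ⅓ = -2/15 ≈ -0.13333)
C(a) = 2*a*(-6 + a) (C(a) = (-6 + a)*(2*a) = 2*a*(-6 + a))
C(D(-3))/(16 + v) = (2*4*(-6 + 4))/(16 - 2/15) = (2*4*(-2))/(238/15) = -16*15/238 = -120/119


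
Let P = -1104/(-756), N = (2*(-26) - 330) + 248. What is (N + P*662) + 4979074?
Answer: 313734124/63 ≈ 4.9799e+6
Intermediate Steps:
N = -134 (N = (-52 - 330) + 248 = -382 + 248 = -134)
P = 92/63 (P = -1104*(-1/756) = 92/63 ≈ 1.4603)
(N + P*662) + 4979074 = (-134 + (92/63)*662) + 4979074 = (-134 + 60904/63) + 4979074 = 52462/63 + 4979074 = 313734124/63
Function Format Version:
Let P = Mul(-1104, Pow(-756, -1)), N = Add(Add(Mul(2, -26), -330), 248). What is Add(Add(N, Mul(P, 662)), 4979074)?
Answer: Rational(313734124, 63) ≈ 4.9799e+6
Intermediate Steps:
N = -134 (N = Add(Add(-52, -330), 248) = Add(-382, 248) = -134)
P = Rational(92, 63) (P = Mul(-1104, Rational(-1, 756)) = Rational(92, 63) ≈ 1.4603)
Add(Add(N, Mul(P, 662)), 4979074) = Add(Add(-134, Mul(Rational(92, 63), 662)), 4979074) = Add(Add(-134, Rational(60904, 63)), 4979074) = Add(Rational(52462, 63), 4979074) = Rational(313734124, 63)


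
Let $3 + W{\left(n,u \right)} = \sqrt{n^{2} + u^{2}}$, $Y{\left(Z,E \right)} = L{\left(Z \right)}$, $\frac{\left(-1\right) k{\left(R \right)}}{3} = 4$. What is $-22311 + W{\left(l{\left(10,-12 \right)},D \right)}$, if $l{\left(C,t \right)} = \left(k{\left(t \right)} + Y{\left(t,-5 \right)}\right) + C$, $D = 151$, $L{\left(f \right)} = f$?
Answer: $-22314 + \sqrt{22997} \approx -22162.0$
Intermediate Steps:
$k{\left(R \right)} = -12$ ($k{\left(R \right)} = \left(-3\right) 4 = -12$)
$Y{\left(Z,E \right)} = Z$
$l{\left(C,t \right)} = -12 + C + t$ ($l{\left(C,t \right)} = \left(-12 + t\right) + C = -12 + C + t$)
$W{\left(n,u \right)} = -3 + \sqrt{n^{2} + u^{2}}$
$-22311 + W{\left(l{\left(10,-12 \right)},D \right)} = -22311 - \left(3 - \sqrt{\left(-12 + 10 - 12\right)^{2} + 151^{2}}\right) = -22311 - \left(3 - \sqrt{\left(-14\right)^{2} + 22801}\right) = -22311 - \left(3 - \sqrt{196 + 22801}\right) = -22311 - \left(3 - \sqrt{22997}\right) = -22314 + \sqrt{22997}$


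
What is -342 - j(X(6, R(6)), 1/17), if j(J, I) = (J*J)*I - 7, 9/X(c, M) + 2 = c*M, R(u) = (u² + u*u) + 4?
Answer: -1173830701/3503972 ≈ -335.00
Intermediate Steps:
R(u) = 4 + 2*u² (R(u) = (u² + u²) + 4 = 2*u² + 4 = 4 + 2*u²)
X(c, M) = 9/(-2 + M*c) (X(c, M) = 9/(-2 + c*M) = 9/(-2 + M*c))
j(J, I) = -7 + I*J² (j(J, I) = J²*I - 7 = I*J² - 7 = -7 + I*J²)
-342 - j(X(6, R(6)), 1/17) = -342 - (-7 + (9/(-2 + (4 + 2*6²)*6))²/17) = -342 - (-7 + (9/(-2 + (4 + 2*36)*6))²/17) = -342 - (-7 + (9/(-2 + (4 + 72)*6))²/17) = -342 - (-7 + (9/(-2 + 76*6))²/17) = -342 - (-7 + (9/(-2 + 456))²/17) = -342 - (-7 + (9/454)²/17) = -342 - (-7 + (1/17)*(81/206116)) = -342 - (-7 + 81/3503972) = -342 - 1*(-24527723/3503972) = -342 + 24527723/3503972 = -1173830701/3503972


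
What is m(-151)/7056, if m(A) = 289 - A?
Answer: 55/882 ≈ 0.062358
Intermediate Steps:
m(-151)/7056 = (289 - 1*(-151))/7056 = (289 + 151)*(1/7056) = 440*(1/7056) = 55/882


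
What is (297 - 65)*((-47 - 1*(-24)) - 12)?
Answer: -8120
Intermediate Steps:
(297 - 65)*((-47 - 1*(-24)) - 12) = 232*((-47 + 24) - 12) = 232*(-23 - 12) = 232*(-35) = -8120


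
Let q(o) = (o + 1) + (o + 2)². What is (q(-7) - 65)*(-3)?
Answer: 138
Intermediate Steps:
q(o) = 1 + o + (2 + o)² (q(o) = (1 + o) + (2 + o)² = 1 + o + (2 + o)²)
(q(-7) - 65)*(-3) = ((1 - 7 + (2 - 7)²) - 65)*(-3) = ((1 - 7 + (-5)²) - 65)*(-3) = ((1 - 7 + 25) - 65)*(-3) = (19 - 65)*(-3) = -46*(-3) = 138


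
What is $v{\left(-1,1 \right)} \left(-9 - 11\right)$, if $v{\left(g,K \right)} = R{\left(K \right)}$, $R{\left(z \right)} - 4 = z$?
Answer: $-100$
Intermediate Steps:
$R{\left(z \right)} = 4 + z$
$v{\left(g,K \right)} = 4 + K$
$v{\left(-1,1 \right)} \left(-9 - 11\right) = \left(4 + 1\right) \left(-9 - 11\right) = 5 \left(-9 - 11\right) = 5 \left(-20\right) = -100$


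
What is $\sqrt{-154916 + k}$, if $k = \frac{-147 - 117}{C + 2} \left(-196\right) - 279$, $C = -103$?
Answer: $\frac{i \sqrt{1588370339}}{101} \approx 394.6 i$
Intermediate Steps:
$k = - \frac{79923}{101}$ ($k = \frac{-147 - 117}{-103 + 2} \left(-196\right) - 279 = - \frac{264}{-101} \left(-196\right) - 279 = \left(-264\right) \left(- \frac{1}{101}\right) \left(-196\right) - 279 = \frac{264}{101} \left(-196\right) - 279 = - \frac{51744}{101} - 279 = - \frac{79923}{101} \approx -791.32$)
$\sqrt{-154916 + k} = \sqrt{-154916 - \frac{79923}{101}} = \sqrt{- \frac{15726439}{101}} = \frac{i \sqrt{1588370339}}{101}$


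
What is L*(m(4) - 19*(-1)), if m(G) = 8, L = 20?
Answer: 540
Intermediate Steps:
L*(m(4) - 19*(-1)) = 20*(8 - 19*(-1)) = 20*(8 + 19) = 20*27 = 540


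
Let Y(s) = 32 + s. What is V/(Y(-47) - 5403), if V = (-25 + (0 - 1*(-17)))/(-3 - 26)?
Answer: -4/78561 ≈ -5.0916e-5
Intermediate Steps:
V = 8/29 (V = (-25 + (0 + 17))/(-29) = (-25 + 17)*(-1/29) = -8*(-1/29) = 8/29 ≈ 0.27586)
V/(Y(-47) - 5403) = (8/29)/((32 - 47) - 5403) = (8/29)/(-15 - 5403) = (8/29)/(-5418) = -1/5418*8/29 = -4/78561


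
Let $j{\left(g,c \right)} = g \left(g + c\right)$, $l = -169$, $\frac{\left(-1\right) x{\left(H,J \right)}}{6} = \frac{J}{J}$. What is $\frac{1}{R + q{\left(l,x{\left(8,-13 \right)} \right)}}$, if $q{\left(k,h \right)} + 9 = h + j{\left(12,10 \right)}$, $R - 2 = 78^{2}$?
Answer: $\frac{1}{6335} \approx 0.00015785$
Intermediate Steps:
$x{\left(H,J \right)} = -6$ ($x{\left(H,J \right)} = - 6 \frac{J}{J} = \left(-6\right) 1 = -6$)
$R = 6086$ ($R = 2 + 78^{2} = 2 + 6084 = 6086$)
$j{\left(g,c \right)} = g \left(c + g\right)$
$q{\left(k,h \right)} = 255 + h$ ($q{\left(k,h \right)} = -9 + \left(h + 12 \left(10 + 12\right)\right) = -9 + \left(h + 12 \cdot 22\right) = -9 + \left(h + 264\right) = -9 + \left(264 + h\right) = 255 + h$)
$\frac{1}{R + q{\left(l,x{\left(8,-13 \right)} \right)}} = \frac{1}{6086 + \left(255 - 6\right)} = \frac{1}{6086 + 249} = \frac{1}{6335}$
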